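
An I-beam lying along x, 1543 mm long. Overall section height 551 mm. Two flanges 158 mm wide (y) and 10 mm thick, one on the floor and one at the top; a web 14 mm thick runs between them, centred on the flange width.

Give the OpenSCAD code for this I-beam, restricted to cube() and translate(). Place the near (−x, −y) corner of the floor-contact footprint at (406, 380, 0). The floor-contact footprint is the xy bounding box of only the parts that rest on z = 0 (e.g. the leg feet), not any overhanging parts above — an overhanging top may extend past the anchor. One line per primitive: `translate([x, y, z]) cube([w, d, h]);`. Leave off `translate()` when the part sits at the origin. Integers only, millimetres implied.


translate([406, 380, 0]) cube([1543, 158, 10]);
translate([406, 452, 10]) cube([1543, 14, 531]);
translate([406, 380, 541]) cube([1543, 158, 10]);


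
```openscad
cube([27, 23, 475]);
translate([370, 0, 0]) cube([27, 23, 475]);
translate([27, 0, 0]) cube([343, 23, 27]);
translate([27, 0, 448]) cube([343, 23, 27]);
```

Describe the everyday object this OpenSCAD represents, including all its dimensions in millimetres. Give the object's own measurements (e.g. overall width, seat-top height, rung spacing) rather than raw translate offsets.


A rectangular picture frame lying in the x–z plane (depth along y). The opening is 343 mm wide (x) by 421 mm tall (z), surrounded by a border 27 mm wide on all four sides. The frame is 23 mm deep and is made of two full-height vertical stiles with two horizontal rails fitted between them.


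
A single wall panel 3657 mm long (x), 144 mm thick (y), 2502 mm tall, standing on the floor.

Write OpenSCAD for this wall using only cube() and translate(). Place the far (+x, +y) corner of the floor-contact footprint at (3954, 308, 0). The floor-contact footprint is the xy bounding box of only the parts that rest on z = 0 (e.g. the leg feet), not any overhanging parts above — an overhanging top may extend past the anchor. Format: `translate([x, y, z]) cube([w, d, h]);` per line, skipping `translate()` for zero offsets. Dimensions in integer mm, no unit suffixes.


translate([297, 164, 0]) cube([3657, 144, 2502]);


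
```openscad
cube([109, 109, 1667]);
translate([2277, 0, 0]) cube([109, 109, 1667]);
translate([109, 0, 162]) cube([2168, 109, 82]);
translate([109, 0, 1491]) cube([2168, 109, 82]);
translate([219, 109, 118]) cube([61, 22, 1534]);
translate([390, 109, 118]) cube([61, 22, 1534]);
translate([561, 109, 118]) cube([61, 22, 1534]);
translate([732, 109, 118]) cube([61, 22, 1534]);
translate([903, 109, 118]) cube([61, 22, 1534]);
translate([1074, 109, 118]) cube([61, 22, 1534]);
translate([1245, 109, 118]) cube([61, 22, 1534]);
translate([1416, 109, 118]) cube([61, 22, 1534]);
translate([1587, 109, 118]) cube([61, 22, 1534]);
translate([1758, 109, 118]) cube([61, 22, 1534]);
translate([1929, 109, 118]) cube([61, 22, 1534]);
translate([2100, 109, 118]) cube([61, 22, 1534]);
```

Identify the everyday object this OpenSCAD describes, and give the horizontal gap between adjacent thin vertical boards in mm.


A fence section. The picket gap is 110 mm.

Two posts, two rails, 12 pickets — a fence section. Span 2168 mm holds 12 pickets of 61 mm with 13 equal gaps: ⌊(2168 − 12·61) / 13⌋ = 110 mm.


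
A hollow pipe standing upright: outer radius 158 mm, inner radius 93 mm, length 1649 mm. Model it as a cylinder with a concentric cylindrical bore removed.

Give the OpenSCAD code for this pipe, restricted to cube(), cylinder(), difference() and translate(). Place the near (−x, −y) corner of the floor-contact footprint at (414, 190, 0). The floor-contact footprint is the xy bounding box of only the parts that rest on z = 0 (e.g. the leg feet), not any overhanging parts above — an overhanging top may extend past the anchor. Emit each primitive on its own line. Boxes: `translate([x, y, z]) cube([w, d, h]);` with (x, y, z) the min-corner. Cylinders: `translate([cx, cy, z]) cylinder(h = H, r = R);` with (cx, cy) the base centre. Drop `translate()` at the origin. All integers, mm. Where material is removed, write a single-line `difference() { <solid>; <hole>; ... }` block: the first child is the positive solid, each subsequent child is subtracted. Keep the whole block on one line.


difference() { translate([572, 348, 0]) cylinder(h = 1649, r = 158); translate([572, 348, 0]) cylinder(h = 1649, r = 93); }


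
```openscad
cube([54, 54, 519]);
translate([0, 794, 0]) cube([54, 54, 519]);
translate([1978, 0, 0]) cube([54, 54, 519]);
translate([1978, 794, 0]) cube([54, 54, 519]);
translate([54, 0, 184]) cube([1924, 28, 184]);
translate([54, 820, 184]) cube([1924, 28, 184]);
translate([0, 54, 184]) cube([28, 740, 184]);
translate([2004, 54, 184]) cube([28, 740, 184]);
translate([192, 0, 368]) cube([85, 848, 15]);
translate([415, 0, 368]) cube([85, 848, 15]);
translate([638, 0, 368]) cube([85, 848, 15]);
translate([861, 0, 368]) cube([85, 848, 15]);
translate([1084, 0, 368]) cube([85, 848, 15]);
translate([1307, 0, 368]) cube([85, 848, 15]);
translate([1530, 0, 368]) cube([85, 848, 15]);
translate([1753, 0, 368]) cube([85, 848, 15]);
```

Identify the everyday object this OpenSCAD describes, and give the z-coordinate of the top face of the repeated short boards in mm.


A bed frame. The slat-top height is 383 mm.

Four posts, four rails, and a row of slats — a bed frame. Slats sit on the rails at z = 184 + 184 = 368; with slat thickness 15, the top is 383 mm.


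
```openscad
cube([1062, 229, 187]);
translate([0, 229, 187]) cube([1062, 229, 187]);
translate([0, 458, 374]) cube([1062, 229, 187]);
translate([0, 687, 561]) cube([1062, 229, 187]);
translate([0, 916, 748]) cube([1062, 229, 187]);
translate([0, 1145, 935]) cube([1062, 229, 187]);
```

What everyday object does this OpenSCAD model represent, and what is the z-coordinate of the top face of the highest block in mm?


A staircase. The total rise is 1122 mm.

6 identical blocks, each offset up and back from the previous — a staircase. Each step is 187 mm tall and there are 6 of them, so the total rise is 6 × 187 = 1122 mm.


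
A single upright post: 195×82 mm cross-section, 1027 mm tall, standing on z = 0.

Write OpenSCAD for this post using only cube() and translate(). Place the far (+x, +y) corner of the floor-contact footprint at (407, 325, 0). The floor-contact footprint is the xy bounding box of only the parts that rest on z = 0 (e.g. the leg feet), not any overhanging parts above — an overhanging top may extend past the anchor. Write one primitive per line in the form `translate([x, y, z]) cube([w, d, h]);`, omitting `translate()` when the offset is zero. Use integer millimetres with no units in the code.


translate([212, 243, 0]) cube([195, 82, 1027]);


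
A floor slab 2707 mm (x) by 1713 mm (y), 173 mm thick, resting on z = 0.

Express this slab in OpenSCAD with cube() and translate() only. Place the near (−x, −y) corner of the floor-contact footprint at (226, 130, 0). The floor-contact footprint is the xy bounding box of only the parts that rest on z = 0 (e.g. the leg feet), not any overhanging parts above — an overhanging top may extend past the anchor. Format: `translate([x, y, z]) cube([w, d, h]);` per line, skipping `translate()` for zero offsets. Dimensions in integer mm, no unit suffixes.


translate([226, 130, 0]) cube([2707, 1713, 173]);


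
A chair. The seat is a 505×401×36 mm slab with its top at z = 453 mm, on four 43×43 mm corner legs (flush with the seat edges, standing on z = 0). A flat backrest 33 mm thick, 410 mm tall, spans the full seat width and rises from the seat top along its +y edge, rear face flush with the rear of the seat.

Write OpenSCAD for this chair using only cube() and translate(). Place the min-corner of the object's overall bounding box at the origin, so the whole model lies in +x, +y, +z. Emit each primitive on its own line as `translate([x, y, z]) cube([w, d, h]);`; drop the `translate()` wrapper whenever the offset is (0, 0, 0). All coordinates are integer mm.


translate([0, 0, 417]) cube([505, 401, 36]);
cube([43, 43, 417]);
translate([462, 0, 0]) cube([43, 43, 417]);
translate([0, 358, 0]) cube([43, 43, 417]);
translate([462, 358, 0]) cube([43, 43, 417]);
translate([0, 368, 453]) cube([505, 33, 410]);


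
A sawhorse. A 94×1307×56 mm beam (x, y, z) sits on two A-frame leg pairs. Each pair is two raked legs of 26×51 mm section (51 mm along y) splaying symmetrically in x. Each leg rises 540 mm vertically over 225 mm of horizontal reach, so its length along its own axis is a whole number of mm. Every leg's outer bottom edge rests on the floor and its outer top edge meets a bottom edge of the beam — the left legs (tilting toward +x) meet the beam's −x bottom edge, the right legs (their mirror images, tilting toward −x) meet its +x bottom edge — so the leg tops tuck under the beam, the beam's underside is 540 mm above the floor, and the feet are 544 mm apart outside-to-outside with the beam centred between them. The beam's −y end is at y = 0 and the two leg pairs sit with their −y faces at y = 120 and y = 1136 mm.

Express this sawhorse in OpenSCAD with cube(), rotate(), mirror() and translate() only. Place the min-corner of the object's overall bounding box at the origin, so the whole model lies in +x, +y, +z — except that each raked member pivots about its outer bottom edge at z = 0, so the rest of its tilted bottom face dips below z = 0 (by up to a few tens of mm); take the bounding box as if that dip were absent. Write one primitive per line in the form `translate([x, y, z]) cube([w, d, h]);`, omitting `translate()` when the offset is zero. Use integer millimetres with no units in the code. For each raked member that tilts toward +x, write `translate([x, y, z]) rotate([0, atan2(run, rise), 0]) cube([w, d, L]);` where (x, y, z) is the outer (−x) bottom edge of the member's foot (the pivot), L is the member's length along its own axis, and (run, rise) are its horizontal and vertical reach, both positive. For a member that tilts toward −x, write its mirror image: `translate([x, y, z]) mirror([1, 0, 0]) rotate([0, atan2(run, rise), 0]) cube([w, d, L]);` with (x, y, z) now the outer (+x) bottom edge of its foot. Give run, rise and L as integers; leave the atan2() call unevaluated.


translate([225, 0, 540]) cube([94, 1307, 56]);
translate([0, 120, 0]) rotate([0, atan2(225, 540), 0]) cube([26, 51, 585]);
translate([544, 120, 0]) mirror([1, 0, 0]) rotate([0, atan2(225, 540), 0]) cube([26, 51, 585]);
translate([0, 1136, 0]) rotate([0, atan2(225, 540), 0]) cube([26, 51, 585]);
translate([544, 1136, 0]) mirror([1, 0, 0]) rotate([0, atan2(225, 540), 0]) cube([26, 51, 585]);


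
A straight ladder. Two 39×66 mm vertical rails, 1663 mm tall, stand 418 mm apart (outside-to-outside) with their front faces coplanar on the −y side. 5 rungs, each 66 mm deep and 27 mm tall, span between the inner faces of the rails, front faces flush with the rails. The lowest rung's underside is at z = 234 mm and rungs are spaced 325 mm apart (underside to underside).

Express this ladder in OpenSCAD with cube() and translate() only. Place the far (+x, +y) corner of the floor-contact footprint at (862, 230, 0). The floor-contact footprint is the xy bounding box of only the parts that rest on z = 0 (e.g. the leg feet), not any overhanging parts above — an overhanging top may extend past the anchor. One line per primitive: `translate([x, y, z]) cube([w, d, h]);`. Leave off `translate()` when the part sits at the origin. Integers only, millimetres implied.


// rung span = 418 - 2*39 = 340
// rung[k] z = 234 + k*325
translate([444, 164, 0]) cube([39, 66, 1663]);
translate([823, 164, 0]) cube([39, 66, 1663]);
translate([483, 164, 234]) cube([340, 66, 27]);
translate([483, 164, 559]) cube([340, 66, 27]);
translate([483, 164, 884]) cube([340, 66, 27]);
translate([483, 164, 1209]) cube([340, 66, 27]);
translate([483, 164, 1534]) cube([340, 66, 27]);


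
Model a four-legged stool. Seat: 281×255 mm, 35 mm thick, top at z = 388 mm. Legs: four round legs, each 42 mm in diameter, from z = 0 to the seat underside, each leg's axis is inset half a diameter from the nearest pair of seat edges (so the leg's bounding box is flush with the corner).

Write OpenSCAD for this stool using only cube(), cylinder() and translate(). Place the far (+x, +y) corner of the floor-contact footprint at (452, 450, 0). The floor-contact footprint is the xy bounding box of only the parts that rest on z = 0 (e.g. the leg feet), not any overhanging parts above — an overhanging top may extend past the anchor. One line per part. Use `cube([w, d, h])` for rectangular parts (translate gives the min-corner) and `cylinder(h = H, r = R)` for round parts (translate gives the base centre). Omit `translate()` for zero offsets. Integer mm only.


// leg_h = 388 - 35 = 353
translate([171, 195, 353]) cube([281, 255, 35]);
translate([192, 216, 0]) cylinder(h = 353, r = 21);
translate([431, 216, 0]) cylinder(h = 353, r = 21);
translate([192, 429, 0]) cylinder(h = 353, r = 21);
translate([431, 429, 0]) cylinder(h = 353, r = 21);


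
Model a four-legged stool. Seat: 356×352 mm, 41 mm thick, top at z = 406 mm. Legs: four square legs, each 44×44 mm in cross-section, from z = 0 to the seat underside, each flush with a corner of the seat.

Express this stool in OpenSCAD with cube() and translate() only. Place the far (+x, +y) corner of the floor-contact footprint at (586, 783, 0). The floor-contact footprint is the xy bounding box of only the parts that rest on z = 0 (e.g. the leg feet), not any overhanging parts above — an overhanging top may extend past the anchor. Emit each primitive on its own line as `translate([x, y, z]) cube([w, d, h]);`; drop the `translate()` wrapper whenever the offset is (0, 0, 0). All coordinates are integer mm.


translate([230, 431, 365]) cube([356, 352, 41]);
translate([230, 431, 0]) cube([44, 44, 365]);
translate([542, 431, 0]) cube([44, 44, 365]);
translate([230, 739, 0]) cube([44, 44, 365]);
translate([542, 739, 0]) cube([44, 44, 365]);


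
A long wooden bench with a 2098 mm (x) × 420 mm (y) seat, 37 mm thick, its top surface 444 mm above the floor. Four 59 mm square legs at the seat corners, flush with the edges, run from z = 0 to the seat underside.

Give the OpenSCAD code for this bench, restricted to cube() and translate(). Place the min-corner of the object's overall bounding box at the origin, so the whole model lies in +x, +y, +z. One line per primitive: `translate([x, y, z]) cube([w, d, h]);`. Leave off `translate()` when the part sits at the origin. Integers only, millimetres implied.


// leg_h = 444 − 37 = 407
translate([0, 0, 407]) cube([2098, 420, 37]);
cube([59, 59, 407]);
translate([0, 361, 0]) cube([59, 59, 407]);
translate([2039, 0, 0]) cube([59, 59, 407]);
translate([2039, 361, 0]) cube([59, 59, 407]);


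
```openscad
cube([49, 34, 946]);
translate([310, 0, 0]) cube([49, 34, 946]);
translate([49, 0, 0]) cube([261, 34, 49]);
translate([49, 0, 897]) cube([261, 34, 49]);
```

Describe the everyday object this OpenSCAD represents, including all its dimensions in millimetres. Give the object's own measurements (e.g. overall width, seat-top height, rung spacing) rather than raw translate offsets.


A rectangular picture frame lying in the x–z plane (depth along y). The opening is 261 mm wide (x) by 848 mm tall (z), surrounded by a border 49 mm wide on all four sides. The frame is 34 mm deep and is made of two full-height vertical stiles with two horizontal rails fitted between them.


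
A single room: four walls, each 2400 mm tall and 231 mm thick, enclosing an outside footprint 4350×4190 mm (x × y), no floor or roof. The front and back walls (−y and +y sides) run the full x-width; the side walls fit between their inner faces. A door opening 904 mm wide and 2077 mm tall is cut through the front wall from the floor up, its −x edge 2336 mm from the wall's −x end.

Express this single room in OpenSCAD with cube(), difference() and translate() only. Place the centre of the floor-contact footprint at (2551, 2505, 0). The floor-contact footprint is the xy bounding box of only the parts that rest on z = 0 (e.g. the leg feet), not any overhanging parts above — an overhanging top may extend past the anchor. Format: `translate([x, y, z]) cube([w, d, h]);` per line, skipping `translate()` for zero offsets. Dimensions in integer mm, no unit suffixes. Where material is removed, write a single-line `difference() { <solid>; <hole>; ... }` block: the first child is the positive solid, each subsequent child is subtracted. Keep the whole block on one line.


difference() { translate([376, 410, 0]) cube([4350, 231, 2400]); translate([2712, 410, 0]) cube([904, 231, 2077]); }
translate([376, 4369, 0]) cube([4350, 231, 2400]);
translate([376, 641, 0]) cube([231, 3728, 2400]);
translate([4495, 641, 0]) cube([231, 3728, 2400]);


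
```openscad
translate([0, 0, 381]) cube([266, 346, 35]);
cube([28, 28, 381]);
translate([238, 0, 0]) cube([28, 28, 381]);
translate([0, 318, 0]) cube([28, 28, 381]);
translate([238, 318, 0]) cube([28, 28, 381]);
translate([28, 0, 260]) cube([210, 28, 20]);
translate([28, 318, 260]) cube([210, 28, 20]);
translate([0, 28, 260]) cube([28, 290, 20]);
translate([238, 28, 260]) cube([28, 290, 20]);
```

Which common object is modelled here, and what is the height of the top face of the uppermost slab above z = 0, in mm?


A stool. The seat height is 416 mm.

A 266×346×35 slab at z = 381 on four corner posts — a stool. The seat top is 381 + 35 = 416 mm.


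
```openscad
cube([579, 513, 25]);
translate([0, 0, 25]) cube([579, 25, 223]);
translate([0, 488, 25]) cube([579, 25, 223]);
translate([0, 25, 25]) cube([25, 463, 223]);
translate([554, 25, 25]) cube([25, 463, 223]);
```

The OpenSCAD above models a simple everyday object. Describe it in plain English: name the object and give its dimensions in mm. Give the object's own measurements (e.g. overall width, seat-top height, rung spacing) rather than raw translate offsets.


An open-topped rectangular box: outside dimensions 579×513×248 mm, with a uniform wall and base thickness of 25 mm. The base is a full 579×513 slab on the floor; four walls sit on top of the base. The front and back walls (the −y and +y sides) span the full width; the two side walls fit between them.


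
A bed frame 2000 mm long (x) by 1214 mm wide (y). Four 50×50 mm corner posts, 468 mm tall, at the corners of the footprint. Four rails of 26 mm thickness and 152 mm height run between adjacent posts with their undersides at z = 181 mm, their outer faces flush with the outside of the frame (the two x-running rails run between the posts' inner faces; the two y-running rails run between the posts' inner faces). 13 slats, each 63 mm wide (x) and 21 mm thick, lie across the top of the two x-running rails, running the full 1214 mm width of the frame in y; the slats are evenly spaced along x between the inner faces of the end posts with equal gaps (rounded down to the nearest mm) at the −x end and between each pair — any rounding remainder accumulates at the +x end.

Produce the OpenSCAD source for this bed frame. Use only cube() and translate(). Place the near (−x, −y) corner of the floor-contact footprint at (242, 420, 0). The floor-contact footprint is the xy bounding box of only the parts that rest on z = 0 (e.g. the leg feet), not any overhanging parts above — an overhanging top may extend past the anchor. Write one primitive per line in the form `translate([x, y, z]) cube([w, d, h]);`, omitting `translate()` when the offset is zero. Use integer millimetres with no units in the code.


// slat z = rail_z + rail_h = 181 + 152 = 333
// slat gap = ⌊(1900 − 13·63) / 14⌋ = 77
translate([242, 420, 0]) cube([50, 50, 468]);
translate([242, 1584, 0]) cube([50, 50, 468]);
translate([2192, 420, 0]) cube([50, 50, 468]);
translate([2192, 1584, 0]) cube([50, 50, 468]);
translate([292, 420, 181]) cube([1900, 26, 152]);
translate([292, 1608, 181]) cube([1900, 26, 152]);
translate([242, 470, 181]) cube([26, 1114, 152]);
translate([2216, 470, 181]) cube([26, 1114, 152]);
translate([369, 420, 333]) cube([63, 1214, 21]);
translate([509, 420, 333]) cube([63, 1214, 21]);
translate([649, 420, 333]) cube([63, 1214, 21]);
translate([789, 420, 333]) cube([63, 1214, 21]);
translate([929, 420, 333]) cube([63, 1214, 21]);
translate([1069, 420, 333]) cube([63, 1214, 21]);
translate([1209, 420, 333]) cube([63, 1214, 21]);
translate([1349, 420, 333]) cube([63, 1214, 21]);
translate([1489, 420, 333]) cube([63, 1214, 21]);
translate([1629, 420, 333]) cube([63, 1214, 21]);
translate([1769, 420, 333]) cube([63, 1214, 21]);
translate([1909, 420, 333]) cube([63, 1214, 21]);
translate([2049, 420, 333]) cube([63, 1214, 21]);


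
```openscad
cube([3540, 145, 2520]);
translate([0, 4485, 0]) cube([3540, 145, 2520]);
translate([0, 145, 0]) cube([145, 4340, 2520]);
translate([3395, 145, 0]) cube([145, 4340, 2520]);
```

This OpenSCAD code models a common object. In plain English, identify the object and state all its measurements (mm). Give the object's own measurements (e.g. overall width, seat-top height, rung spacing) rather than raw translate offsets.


The wall frame of a small rectangular building: four walls, each 2520 mm tall and 145 mm thick, enclosing a footprint 3540 mm (x) by 4630 mm (y) outside-to-outside, with no floor or roof. The front and back walls (the −y and +y sides) span the full width; the two side walls fit between them.


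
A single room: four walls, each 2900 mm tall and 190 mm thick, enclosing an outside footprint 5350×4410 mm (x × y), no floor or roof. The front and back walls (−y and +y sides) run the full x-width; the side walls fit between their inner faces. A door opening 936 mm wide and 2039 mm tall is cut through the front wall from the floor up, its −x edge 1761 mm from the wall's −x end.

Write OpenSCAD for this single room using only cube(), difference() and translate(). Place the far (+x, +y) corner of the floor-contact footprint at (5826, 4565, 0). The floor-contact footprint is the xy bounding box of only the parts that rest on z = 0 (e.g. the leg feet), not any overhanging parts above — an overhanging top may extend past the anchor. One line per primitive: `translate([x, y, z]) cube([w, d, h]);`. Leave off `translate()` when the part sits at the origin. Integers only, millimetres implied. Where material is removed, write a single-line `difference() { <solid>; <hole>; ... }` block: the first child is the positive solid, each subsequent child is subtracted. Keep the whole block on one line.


difference() { translate([476, 155, 0]) cube([5350, 190, 2900]); translate([2237, 155, 0]) cube([936, 190, 2039]); }
translate([476, 4375, 0]) cube([5350, 190, 2900]);
translate([476, 345, 0]) cube([190, 4030, 2900]);
translate([5636, 345, 0]) cube([190, 4030, 2900]);


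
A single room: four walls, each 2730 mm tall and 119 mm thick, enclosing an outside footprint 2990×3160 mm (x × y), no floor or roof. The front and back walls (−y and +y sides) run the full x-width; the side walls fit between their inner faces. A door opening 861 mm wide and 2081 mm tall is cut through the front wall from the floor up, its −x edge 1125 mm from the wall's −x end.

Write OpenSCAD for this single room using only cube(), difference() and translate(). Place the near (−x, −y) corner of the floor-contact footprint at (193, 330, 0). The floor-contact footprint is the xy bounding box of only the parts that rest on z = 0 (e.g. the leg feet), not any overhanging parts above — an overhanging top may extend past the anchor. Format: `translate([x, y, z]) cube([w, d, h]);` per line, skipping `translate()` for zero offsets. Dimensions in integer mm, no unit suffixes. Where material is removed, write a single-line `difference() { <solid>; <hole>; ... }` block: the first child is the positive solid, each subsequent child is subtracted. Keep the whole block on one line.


difference() { translate([193, 330, 0]) cube([2990, 119, 2730]); translate([1318, 330, 0]) cube([861, 119, 2081]); }
translate([193, 3371, 0]) cube([2990, 119, 2730]);
translate([193, 449, 0]) cube([119, 2922, 2730]);
translate([3064, 449, 0]) cube([119, 2922, 2730]);


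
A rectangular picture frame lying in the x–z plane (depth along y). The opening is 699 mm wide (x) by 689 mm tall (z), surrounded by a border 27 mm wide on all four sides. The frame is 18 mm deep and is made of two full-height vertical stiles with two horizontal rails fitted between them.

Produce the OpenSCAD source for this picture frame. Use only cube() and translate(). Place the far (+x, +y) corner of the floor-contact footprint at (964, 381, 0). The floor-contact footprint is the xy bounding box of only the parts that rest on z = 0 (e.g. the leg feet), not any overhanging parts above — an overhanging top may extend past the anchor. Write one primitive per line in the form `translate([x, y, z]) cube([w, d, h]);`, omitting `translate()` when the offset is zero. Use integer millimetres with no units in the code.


translate([211, 363, 0]) cube([27, 18, 743]);
translate([937, 363, 0]) cube([27, 18, 743]);
translate([238, 363, 0]) cube([699, 18, 27]);
translate([238, 363, 716]) cube([699, 18, 27]);


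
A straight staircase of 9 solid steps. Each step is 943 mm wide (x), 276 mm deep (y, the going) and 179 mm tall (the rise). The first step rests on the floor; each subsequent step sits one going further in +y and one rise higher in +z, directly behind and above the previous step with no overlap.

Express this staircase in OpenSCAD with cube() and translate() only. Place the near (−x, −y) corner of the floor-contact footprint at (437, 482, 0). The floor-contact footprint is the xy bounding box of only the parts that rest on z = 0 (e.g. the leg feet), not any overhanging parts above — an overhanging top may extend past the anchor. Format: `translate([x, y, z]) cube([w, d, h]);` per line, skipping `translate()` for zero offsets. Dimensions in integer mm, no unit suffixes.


translate([437, 482, 0]) cube([943, 276, 179]);
translate([437, 758, 179]) cube([943, 276, 179]);
translate([437, 1034, 358]) cube([943, 276, 179]);
translate([437, 1310, 537]) cube([943, 276, 179]);
translate([437, 1586, 716]) cube([943, 276, 179]);
translate([437, 1862, 895]) cube([943, 276, 179]);
translate([437, 2138, 1074]) cube([943, 276, 179]);
translate([437, 2414, 1253]) cube([943, 276, 179]);
translate([437, 2690, 1432]) cube([943, 276, 179]);


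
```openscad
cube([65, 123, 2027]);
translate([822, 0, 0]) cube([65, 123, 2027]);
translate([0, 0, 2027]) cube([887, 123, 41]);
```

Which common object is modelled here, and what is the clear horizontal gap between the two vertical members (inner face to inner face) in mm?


A door frame. The clear opening width is 757 mm.

Two 2027 mm tall posts with a header on top — a door frame. The left jamb is 65 mm wide at x = 0; the right jamb starts at x = 822. The clear opening is 822 − 65 = 757 mm.


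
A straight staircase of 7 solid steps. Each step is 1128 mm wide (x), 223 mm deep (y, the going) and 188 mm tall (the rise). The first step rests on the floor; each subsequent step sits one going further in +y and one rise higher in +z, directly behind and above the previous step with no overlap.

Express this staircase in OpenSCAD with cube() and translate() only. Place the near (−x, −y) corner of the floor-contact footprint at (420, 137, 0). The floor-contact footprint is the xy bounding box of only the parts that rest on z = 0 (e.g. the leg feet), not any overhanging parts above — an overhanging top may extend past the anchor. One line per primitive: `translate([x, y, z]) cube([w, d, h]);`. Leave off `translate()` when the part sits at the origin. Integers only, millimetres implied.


translate([420, 137, 0]) cube([1128, 223, 188]);
translate([420, 360, 188]) cube([1128, 223, 188]);
translate([420, 583, 376]) cube([1128, 223, 188]);
translate([420, 806, 564]) cube([1128, 223, 188]);
translate([420, 1029, 752]) cube([1128, 223, 188]);
translate([420, 1252, 940]) cube([1128, 223, 188]);
translate([420, 1475, 1128]) cube([1128, 223, 188]);


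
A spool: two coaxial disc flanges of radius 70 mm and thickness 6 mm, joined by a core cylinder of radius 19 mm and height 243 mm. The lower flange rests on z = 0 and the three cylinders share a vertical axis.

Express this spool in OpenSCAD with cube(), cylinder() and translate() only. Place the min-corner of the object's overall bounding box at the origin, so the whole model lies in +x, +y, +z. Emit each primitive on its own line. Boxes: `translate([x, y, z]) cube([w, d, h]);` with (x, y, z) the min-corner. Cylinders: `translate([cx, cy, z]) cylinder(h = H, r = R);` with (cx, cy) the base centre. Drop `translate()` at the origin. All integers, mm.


translate([70, 70, 0]) cylinder(h = 6, r = 70);
translate([70, 70, 6]) cylinder(h = 243, r = 19);
translate([70, 70, 249]) cylinder(h = 6, r = 70);


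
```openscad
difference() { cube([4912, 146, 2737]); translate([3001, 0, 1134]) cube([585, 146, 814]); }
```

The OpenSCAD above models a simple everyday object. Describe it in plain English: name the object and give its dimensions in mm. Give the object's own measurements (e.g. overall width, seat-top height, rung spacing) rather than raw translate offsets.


A wall 4912 mm long (x), 146 mm thick (y), 2737 mm tall, with a rectangular window opening cut through it. The opening is 585 mm wide and 814 mm tall; its sill is at z = 1134 mm and its near (−x) edge is 3001 mm from the wall's −x end. The opening passes through the full wall thickness.


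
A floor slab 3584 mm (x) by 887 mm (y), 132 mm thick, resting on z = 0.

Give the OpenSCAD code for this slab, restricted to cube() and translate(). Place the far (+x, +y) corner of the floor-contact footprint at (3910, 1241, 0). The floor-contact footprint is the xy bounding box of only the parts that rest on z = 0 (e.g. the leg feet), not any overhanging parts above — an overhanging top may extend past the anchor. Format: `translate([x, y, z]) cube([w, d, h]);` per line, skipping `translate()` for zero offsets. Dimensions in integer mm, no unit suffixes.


translate([326, 354, 0]) cube([3584, 887, 132]);


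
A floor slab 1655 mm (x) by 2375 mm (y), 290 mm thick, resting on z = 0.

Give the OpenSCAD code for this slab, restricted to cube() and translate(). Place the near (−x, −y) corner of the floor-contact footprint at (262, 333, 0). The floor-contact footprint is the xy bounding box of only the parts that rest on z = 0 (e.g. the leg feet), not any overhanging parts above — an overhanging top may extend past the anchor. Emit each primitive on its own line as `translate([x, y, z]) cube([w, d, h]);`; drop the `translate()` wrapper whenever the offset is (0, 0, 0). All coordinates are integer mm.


translate([262, 333, 0]) cube([1655, 2375, 290]);


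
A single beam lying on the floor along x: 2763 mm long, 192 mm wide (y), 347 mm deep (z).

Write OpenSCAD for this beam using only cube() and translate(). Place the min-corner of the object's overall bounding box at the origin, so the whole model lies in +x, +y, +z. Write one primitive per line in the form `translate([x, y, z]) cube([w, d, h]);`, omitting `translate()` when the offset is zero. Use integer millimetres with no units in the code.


cube([2763, 192, 347]);


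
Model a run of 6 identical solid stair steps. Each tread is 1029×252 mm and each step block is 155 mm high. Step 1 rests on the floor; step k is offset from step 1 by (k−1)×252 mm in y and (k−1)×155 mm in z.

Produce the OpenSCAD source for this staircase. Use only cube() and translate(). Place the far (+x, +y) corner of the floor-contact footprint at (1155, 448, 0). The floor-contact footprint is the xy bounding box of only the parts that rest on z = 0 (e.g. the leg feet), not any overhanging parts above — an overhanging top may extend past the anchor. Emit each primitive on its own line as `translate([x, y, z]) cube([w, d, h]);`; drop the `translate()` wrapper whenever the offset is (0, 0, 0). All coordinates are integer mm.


translate([126, 196, 0]) cube([1029, 252, 155]);
translate([126, 448, 155]) cube([1029, 252, 155]);
translate([126, 700, 310]) cube([1029, 252, 155]);
translate([126, 952, 465]) cube([1029, 252, 155]);
translate([126, 1204, 620]) cube([1029, 252, 155]);
translate([126, 1456, 775]) cube([1029, 252, 155]);


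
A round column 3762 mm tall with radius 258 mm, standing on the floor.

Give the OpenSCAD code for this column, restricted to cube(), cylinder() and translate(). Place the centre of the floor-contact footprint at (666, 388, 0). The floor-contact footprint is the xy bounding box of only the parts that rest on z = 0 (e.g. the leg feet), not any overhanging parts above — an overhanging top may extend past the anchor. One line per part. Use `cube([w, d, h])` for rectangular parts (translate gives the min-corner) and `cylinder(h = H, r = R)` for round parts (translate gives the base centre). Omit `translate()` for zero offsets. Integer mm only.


translate([666, 388, 0]) cylinder(h = 3762, r = 258);


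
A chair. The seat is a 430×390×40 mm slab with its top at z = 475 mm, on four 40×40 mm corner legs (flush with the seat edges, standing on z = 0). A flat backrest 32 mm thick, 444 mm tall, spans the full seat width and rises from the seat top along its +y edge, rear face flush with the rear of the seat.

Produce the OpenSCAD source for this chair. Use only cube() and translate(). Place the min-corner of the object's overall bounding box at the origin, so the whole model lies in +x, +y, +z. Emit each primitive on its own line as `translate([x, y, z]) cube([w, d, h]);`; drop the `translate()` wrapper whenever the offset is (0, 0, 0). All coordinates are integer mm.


translate([0, 0, 435]) cube([430, 390, 40]);
cube([40, 40, 435]);
translate([390, 0, 0]) cube([40, 40, 435]);
translate([0, 350, 0]) cube([40, 40, 435]);
translate([390, 350, 0]) cube([40, 40, 435]);
translate([0, 358, 475]) cube([430, 32, 444]);


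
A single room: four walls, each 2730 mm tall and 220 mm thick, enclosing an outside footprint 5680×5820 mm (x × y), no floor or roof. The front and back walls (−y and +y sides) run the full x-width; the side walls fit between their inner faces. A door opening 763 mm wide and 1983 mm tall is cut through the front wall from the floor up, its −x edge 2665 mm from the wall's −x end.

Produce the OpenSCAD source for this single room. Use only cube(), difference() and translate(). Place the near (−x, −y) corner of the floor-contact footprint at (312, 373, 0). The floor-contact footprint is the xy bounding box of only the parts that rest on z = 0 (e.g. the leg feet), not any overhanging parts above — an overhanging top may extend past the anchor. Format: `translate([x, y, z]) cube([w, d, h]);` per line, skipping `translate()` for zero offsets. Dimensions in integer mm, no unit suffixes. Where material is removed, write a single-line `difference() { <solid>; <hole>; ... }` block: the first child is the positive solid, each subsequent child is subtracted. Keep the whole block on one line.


difference() { translate([312, 373, 0]) cube([5680, 220, 2730]); translate([2977, 373, 0]) cube([763, 220, 1983]); }
translate([312, 5973, 0]) cube([5680, 220, 2730]);
translate([312, 593, 0]) cube([220, 5380, 2730]);
translate([5772, 593, 0]) cube([220, 5380, 2730]);


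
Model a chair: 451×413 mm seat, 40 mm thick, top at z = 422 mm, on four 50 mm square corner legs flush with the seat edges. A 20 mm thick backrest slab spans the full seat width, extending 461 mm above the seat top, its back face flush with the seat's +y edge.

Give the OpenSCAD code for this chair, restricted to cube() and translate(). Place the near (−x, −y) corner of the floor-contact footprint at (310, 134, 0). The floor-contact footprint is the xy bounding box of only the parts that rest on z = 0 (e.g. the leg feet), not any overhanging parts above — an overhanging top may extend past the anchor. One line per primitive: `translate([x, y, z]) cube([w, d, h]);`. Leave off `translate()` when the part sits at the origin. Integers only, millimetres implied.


// leg_h = 422 - 40 = 382
translate([310, 134, 382]) cube([451, 413, 40]);
translate([310, 134, 0]) cube([50, 50, 382]);
translate([711, 134, 0]) cube([50, 50, 382]);
translate([310, 497, 0]) cube([50, 50, 382]);
translate([711, 497, 0]) cube([50, 50, 382]);
translate([310, 527, 422]) cube([451, 20, 461]);


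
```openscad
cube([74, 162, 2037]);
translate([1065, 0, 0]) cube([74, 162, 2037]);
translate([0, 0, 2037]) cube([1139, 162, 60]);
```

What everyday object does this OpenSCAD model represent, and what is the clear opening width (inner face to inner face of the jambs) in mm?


A door frame. The clear opening width is 991 mm.

Two 2037 mm tall posts with a header on top — a door frame. The left jamb is 74 mm wide at x = 0; the right jamb starts at x = 1065. The clear opening is 1065 − 74 = 991 mm.


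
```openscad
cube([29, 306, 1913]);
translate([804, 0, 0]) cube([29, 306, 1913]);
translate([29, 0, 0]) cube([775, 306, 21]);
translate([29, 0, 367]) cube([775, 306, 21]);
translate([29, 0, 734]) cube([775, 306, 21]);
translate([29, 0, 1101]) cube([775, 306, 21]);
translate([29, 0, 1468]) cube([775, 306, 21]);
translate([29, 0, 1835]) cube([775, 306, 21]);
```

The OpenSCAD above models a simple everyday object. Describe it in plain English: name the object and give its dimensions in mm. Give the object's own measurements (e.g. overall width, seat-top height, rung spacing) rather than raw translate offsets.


An open bookshelf. Two side panels, each 29 mm thick, 306 mm deep and 1913 mm tall, stand 833 mm apart (outside-to-outside). Between them sit 6 shelves, each 21 mm thick and 306 mm deep, spanning the full gap between the sides. The bottom shelf rests on the floor (its underside at z = 0) and the clear gap between one shelf's top and the next shelf's underside is 346 mm.


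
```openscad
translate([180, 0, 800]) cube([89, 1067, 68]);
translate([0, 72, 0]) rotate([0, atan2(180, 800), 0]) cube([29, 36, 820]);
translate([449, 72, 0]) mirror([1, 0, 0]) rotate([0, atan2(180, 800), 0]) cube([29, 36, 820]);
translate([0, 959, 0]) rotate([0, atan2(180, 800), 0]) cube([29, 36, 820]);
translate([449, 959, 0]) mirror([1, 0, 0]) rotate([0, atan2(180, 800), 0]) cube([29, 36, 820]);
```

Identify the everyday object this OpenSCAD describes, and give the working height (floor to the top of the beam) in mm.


A sawhorse. The overall height is 868 mm.

A beam across two mirrored pairs of raked legs — a sawhorse. The beam's underside is at z = 800 (matching the legs' vertical rise in atan2(180, 800)) and the beam is 68 mm tall, so its top is at 800 + 68 = 868 mm. The raked legs top out at the beam's underside, so that is the highest point.


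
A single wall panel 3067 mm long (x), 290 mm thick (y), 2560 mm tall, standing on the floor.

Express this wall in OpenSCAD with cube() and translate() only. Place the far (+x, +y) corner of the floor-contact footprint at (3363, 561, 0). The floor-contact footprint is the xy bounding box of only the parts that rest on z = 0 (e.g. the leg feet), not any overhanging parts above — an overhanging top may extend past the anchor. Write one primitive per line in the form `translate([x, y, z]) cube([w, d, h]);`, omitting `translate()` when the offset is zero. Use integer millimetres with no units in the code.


translate([296, 271, 0]) cube([3067, 290, 2560]);


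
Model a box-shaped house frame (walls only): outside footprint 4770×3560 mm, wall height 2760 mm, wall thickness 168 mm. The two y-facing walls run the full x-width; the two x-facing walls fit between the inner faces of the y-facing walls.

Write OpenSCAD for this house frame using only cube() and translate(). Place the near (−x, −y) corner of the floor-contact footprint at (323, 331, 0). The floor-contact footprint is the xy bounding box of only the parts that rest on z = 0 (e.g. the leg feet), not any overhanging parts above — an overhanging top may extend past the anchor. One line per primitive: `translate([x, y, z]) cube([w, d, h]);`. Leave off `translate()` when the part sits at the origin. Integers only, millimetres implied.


translate([323, 331, 0]) cube([4770, 168, 2760]);
translate([323, 3723, 0]) cube([4770, 168, 2760]);
translate([323, 499, 0]) cube([168, 3224, 2760]);
translate([4925, 499, 0]) cube([168, 3224, 2760]);
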